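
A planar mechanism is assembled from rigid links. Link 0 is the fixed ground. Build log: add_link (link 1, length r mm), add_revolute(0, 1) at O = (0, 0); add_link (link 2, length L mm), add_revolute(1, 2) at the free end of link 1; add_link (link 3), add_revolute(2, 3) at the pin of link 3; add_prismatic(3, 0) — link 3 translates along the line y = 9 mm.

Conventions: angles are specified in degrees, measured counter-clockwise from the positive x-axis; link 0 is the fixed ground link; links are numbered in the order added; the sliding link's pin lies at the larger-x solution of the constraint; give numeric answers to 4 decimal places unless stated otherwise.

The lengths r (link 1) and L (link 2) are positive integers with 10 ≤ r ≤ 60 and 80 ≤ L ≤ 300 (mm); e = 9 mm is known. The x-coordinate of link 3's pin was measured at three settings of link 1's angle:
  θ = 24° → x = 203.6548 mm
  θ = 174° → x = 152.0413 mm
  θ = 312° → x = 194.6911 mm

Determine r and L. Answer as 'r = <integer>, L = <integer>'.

constraint per measurement: (x − r cos θ)² + (r sin θ − e)² = L²
subtracting the θ₁ and θ₂ equations cancels the r² and L² terms:
r = (x₁² − x₂²) / (2[(x₁cos θ₁ + e sin θ₁) − (x₂cos θ₂ + e sin θ₂)]) = 27.0000 → r = 27
L² = (x₁ − r cos θ₁)² + (r sin θ₁ − e)² = 32041.0160 → L = 179.0000 → L = 179
check at θ₃=312°: x = 194.6911 (printed 194.6911) ✓

r = 27, L = 179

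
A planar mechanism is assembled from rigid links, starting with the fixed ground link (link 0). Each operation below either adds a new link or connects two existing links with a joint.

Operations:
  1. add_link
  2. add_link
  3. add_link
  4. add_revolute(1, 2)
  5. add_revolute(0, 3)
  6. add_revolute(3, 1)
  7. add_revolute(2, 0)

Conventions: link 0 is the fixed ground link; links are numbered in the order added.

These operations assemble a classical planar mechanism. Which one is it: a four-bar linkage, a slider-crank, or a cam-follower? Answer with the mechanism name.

links: 4 (incl. ground); joints: 4 revolute, 0 prismatic, 0 higher (cam) pair, forming one closed loop
4 links in a single 4R loop → four-bar linkage

four-bar linkage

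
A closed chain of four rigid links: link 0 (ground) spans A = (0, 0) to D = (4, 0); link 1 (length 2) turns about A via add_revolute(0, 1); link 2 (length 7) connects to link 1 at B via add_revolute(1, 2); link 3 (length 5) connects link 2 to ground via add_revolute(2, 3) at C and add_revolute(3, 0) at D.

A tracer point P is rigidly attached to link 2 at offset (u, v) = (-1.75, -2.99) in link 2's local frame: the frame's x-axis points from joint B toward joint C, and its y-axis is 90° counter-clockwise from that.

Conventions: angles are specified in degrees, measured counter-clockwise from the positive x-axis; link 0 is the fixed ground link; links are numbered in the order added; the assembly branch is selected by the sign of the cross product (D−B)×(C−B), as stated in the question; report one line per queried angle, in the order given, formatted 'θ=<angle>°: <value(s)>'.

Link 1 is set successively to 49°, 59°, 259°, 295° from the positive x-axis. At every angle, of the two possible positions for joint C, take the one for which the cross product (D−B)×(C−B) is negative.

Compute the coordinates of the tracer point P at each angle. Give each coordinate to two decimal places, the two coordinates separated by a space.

A=(0,0), D=(4.00,0)
θ=49°: B = A + 2.00·(cos49°, sin49°) = (1.3121, 1.5094)
θ=49°: |BD| = 3.0827
θ=49°: circle(B,7.00) ∩ circle(D,5.00): a=5.4340, h=4.4126
θ=49°:   candidates: C₊=(8.2108,2.6962) cross=13.603; C₋=(3.8896,-4.9988) cross=-13.603
θ=49°:   branch - wants cross < 0 → take C=(3.8896,-4.9988) (cross=-13.603)
θ=49°: ex = (C−B)/|BC| = (0.3682,-0.9297); ey = (0.9297,0.3682)
θ=49°: P = B + -1.75·ex + -2.99·ey = (-2.1122,2.0355)
θ=59°: B = A + 2.00·(cos59°, sin59°) = (1.0301, 1.7143)
θ=59°: |BD| = 3.4292
θ=59°: circle(B,7.00) ∩ circle(D,5.00): a=5.2140, h=4.6706
θ=59°:   candidates: C₊=(7.8807,3.1528) cross=16.016; C₋=(3.2108,-4.9373) cross=-16.016
θ=59°:   branch - wants cross < 0 → take C=(3.2108,-4.9373) (cross=-16.016)
θ=59°: ex = (C−B)/|BC| = (0.3115,-0.9502); ey = (0.9502,0.3115)
θ=59°: P = B + -1.75·ex + -2.99·ey = (-2.3563,2.4458)
θ=259°: B = A + 2.00·(cos259°, sin259°) = (-0.3816, -1.9633)
θ=259°: |BD| = 4.8013
θ=259°: circle(B,7.00) ∩ circle(D,5.00): a=4.9000, h=4.9990
θ=259°:   candidates: C₊=(2.0459,4.6023) cross=24.002; C₋=(6.1341,-4.5217) cross=-24.002
θ=259°:   branch - wants cross < 0 → take C=(6.1341,-4.5217) (cross=-24.002)
θ=259°: ex = (C−B)/|BC| = (0.9308,-0.3655); ey = (0.3655,0.9308)
θ=259°: P = B + -1.75·ex + -2.99·ey = (-3.1034,-4.1068)
θ=295°: B = A + 2.00·(cos295°, sin295°) = (0.8452, -1.8126)
θ=295°: |BD| = 3.6384
θ=295°: circle(B,7.00) ∩ circle(D,5.00): a=5.1173, h=4.7763
θ=295°:   candidates: C₊=(2.9029,4.8781) cross=17.378; C₋=(7.6618,-3.4046) cross=-17.378
θ=295°:   branch - wants cross < 0 → take C=(7.6618,-3.4046) (cross=-17.378)
θ=295°: ex = (C−B)/|BC| = (0.9738,-0.2274); ey = (0.2274,0.9738)
θ=295°: P = B + -1.75·ex + -2.99·ey = (-1.5389,-4.3263)

θ=49°: -2.11 2.04
θ=59°: -2.36 2.45
θ=259°: -3.10 -4.11
θ=295°: -1.54 -4.33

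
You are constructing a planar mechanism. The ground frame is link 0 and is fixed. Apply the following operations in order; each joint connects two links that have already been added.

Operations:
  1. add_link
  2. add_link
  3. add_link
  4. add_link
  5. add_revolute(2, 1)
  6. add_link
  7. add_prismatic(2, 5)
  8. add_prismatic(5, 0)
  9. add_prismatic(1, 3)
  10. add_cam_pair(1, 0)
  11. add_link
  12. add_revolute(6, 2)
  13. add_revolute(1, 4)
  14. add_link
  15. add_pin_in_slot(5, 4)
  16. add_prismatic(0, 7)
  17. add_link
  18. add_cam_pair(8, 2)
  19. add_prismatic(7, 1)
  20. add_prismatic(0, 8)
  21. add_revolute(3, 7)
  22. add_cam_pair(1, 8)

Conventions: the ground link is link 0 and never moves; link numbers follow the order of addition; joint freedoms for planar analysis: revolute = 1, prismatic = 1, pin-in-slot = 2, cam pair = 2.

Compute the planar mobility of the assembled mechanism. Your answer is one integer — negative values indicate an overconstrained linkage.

link 0 = ground. State L|J1|J2 = 1|0|0
+link1  2|0|0
+link2  3|0|0
+link3  4|0|0
+link4  5|0|0
R(2,1) f=1→J1  5|1|0
+link5  6|1|0
P(2,5) f=1→J1  6|2|0
P(5,0) f=1→J1  6|3|0
P(1,3) f=1→J1  6|4|0
C(1,0) f=2→J2  6|4|1
+link6  7|4|1
R(6,2) f=1→J1  7|5|1
R(1,4) f=1→J1  7|6|1
+link7  8|6|1
PS(5,4) f=2→J2  8|6|2
P(0,7) f=1→J1  8|7|2
+link8  9|7|2
C(8,2) f=2→J2  9|7|3
P(7,1) f=1→J1  9|8|3
P(0,8) f=1→J1  9|9|3
R(3,7) f=1→J1  9|10|3
C(1,8) f=2→J2  9|10|4
M = 3(9−1)−2·10−4 = 24−20−4 = 0

M = 0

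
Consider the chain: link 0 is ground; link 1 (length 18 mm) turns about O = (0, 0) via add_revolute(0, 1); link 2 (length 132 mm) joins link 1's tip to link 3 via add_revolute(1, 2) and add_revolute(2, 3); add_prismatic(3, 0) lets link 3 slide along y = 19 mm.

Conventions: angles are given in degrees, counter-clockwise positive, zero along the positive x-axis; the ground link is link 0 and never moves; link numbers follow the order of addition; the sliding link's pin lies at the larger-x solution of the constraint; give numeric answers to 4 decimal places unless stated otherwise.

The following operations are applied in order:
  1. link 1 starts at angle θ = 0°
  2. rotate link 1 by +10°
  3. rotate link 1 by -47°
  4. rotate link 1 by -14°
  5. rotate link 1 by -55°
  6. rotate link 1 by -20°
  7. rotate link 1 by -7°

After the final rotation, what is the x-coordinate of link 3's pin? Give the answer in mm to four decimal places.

geometry: r = 18 mm, L = 132 mm, e = 19 mm; θ starts at 0°
rotate link 1 by +10°: θ ← 0° +10° = 10°
rotate link 1 by -47°: θ ← 10° -47° = -37°
rotate link 1 by -14°: θ ← -37° -14° = -51°
rotate link 1 by -55°: θ ← -51° -55° = -106°
rotate link 1 by -20°: θ ← -106° -20° = -126°
rotate link 1 by -7°: θ ← -126° -7° = -133°
crank pin P = (r cos θ, r sin θ) = (-12.275970, -13.164367)
h = r sin θ − e = -13.164367 − 19 = -32.164367
x = r cos θ + √(L² − h²) = -12.275970 + 128.021301 = 115.745331

115.7453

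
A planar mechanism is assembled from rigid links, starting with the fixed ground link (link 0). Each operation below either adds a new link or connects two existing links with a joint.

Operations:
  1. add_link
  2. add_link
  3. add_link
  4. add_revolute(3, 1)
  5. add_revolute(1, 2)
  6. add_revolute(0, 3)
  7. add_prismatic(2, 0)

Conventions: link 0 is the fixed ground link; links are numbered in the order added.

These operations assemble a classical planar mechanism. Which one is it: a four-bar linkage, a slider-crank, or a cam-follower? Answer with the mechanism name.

links: 4 (incl. ground); joints: 3 revolute, 1 prismatic, 0 higher (cam) pair, forming one closed loop
4 links, 3 revolutes + 1 prismatic in one loop → slider-crank

slider-crank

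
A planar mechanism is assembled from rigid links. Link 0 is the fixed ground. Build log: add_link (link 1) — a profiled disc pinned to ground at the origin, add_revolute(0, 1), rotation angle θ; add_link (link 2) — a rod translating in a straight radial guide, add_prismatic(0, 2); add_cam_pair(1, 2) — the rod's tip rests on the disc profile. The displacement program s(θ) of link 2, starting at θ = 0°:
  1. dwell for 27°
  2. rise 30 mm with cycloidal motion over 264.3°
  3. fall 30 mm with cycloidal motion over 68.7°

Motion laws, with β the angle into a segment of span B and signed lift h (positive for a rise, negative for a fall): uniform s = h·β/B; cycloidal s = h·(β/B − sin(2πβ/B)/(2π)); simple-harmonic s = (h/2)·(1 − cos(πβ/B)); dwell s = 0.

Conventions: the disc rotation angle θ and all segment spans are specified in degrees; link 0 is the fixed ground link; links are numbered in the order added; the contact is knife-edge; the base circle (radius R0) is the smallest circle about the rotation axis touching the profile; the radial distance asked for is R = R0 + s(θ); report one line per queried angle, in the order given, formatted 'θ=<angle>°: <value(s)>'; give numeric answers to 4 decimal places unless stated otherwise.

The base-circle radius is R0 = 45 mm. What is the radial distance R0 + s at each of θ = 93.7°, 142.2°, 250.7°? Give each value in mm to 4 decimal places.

seg 1 [0°–27°] dwell: s stays 0.0000
seg 2 [27°–291.3°] cycloidal, h=30: θ=93.7° here. β=66.7, B=264.3. 30·(0.2524 − sin(2π·0.2524)/(2π)) = 2.7968 → s = 2.7968
seg 2 [27°–291.3°] cycloidal, h=30: θ=142.2° here. β=115.2, B=264.3. 30·(0.4359 − sin(2π·0.4359)/(2π)) = 11.2037 → s = 11.2037
seg 2 [27°–291.3°] cycloidal, h=30: θ=250.7° here. β=223.7, B=264.3. 30·(0.8464 − sin(2π·0.8464)/(2π)) = 29.3171 → s = 29.3171
θ=93.7°: R = R0 + s = 45 + 2.7968 = 47.7968
θ=142.2°: R = R0 + s = 45 + 11.2037 = 56.2037
θ=250.7°: R = R0 + s = 45 + 29.3171 = 74.3171

θ=93.7°: 47.7968
θ=142.2°: 56.2037
θ=250.7°: 74.3171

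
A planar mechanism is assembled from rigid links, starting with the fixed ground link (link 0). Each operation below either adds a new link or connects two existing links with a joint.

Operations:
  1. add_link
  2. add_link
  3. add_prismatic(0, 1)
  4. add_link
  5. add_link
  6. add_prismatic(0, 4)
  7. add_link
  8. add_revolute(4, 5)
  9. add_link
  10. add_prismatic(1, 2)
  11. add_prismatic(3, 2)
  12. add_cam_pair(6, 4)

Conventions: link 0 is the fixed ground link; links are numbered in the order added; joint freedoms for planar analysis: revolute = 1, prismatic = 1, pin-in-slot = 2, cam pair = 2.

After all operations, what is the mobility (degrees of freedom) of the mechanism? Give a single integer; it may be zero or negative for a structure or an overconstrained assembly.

(L,J1,J2)=(1,0,0); link0 fixed
link1: (2,0,0)
link2: (3,0,0)
P 0-1 [J1]: (3,1,0)
link3: (4,1,0)
link4: (5,1,0)
P 0-4 [J1]: (5,2,0)
link5: (6,2,0)
R 4-5 [J1]: (6,3,0)
link6: (7,3,0)
P 1-2 [J1]: (7,4,0)
P 3-2 [J1]: (7,5,0)
C 6-4 [J2]: (7,5,1)
Grübler: 3·6 − 2·5 − 1 = 7

M = 7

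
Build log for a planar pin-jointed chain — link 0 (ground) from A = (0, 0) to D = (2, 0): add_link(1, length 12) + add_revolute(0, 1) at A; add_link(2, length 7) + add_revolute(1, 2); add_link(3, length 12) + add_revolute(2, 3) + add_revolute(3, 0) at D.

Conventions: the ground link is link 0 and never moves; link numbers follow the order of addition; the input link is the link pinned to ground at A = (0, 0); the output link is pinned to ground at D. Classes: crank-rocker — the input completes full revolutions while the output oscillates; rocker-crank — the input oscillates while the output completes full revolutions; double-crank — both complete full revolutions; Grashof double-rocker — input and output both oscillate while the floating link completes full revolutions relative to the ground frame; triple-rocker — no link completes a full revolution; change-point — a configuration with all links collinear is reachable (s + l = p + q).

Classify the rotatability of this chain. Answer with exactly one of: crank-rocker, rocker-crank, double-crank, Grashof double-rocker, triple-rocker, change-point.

lengths: ground=2, input=12, coupler=7, output=12
sorted: s=2 (shortest), l=12 (longest), p+q=19
s + l = 14 vs p + q = 19
s + l < p + q (Grashof) with shortest = ground link → double-crank

double-crank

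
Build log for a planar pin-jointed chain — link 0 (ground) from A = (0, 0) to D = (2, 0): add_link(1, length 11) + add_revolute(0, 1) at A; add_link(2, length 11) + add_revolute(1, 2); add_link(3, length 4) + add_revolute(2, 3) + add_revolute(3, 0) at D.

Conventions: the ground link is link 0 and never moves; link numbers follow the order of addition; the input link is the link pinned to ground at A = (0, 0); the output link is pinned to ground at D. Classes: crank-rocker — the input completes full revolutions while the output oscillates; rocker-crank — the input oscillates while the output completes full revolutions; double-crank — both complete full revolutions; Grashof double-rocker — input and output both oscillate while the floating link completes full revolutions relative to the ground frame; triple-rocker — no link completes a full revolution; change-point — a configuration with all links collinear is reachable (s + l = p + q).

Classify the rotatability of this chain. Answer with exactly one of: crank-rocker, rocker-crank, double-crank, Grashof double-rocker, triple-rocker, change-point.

lengths: ground=2, input=11, coupler=11, output=4
sorted: s=2 (shortest), l=11 (longest), p+q=15
s + l = 13 vs p + q = 15
s + l < p + q (Grashof) with shortest = ground link → double-crank

double-crank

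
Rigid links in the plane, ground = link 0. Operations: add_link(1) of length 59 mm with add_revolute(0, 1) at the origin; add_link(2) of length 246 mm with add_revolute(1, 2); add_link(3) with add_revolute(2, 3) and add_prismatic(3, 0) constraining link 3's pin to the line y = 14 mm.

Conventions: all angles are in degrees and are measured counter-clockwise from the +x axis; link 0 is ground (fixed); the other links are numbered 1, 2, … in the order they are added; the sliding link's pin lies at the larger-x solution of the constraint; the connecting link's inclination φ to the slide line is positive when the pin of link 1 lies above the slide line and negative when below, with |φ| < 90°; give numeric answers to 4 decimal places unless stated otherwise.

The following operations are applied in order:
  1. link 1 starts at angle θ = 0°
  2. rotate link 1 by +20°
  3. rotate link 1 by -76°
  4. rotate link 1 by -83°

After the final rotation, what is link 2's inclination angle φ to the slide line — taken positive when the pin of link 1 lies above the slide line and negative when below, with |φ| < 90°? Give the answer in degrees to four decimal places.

geometry: r = 59 mm, L = 246 mm, e = 14 mm; θ starts at 0°
rotate link 1 by +20°: θ ← 0° +20° = 20°
rotate link 1 by -76°: θ ← 20° -76° = -56°
rotate link 1 by -83°: θ ← -56° -83° = -139°
h = r sin θ − e = -38.707483 − 14 = -52.707483
sin φ = h / L = -52.707483 / 246 = -0.21425806
φ = arcsin(-0.21425806) = -12.372003°

-12.3720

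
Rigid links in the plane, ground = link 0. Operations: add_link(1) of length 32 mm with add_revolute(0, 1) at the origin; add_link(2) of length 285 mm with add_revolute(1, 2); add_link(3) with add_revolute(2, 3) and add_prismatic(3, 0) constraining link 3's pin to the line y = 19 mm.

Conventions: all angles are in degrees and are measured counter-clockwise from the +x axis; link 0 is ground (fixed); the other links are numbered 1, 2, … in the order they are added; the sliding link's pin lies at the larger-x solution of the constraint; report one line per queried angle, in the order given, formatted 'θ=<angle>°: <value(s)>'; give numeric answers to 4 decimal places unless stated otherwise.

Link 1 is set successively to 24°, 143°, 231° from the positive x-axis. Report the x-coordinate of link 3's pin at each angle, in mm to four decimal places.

geometry: r = 32 mm, L = 285 mm, e = 19 mm
θ=24°: crank pin P = (r cos θ, r sin θ) = (29.233455, 13.015573)
θ=24°: h = r sin θ − e = 13.015573 − 19 = -5.984427
θ=24°: x = r cos θ + √(L² − h²) = 29.233455 + 284.937163 = 314.170617
θ=143°: crank pin P = (r cos θ, r sin θ) = (-25.556336, 19.258081)
θ=143°: h = r sin θ − e = 19.258081 − 19 = 0.258081
θ=143°: x = r cos θ + √(L² − h²) = -25.556336 + 284.999883 = 259.443547
θ=231°: crank pin P = (r cos θ, r sin θ) = (-20.138253, -24.868671)
θ=231°: h = r sin θ − e = -24.868671 − 19 = -43.868671
θ=231°: x = r cos θ + √(L² − h²) = -20.138253 + 281.603515 = 261.465263

θ=24°: 314.1706
θ=143°: 259.4435
θ=231°: 261.4653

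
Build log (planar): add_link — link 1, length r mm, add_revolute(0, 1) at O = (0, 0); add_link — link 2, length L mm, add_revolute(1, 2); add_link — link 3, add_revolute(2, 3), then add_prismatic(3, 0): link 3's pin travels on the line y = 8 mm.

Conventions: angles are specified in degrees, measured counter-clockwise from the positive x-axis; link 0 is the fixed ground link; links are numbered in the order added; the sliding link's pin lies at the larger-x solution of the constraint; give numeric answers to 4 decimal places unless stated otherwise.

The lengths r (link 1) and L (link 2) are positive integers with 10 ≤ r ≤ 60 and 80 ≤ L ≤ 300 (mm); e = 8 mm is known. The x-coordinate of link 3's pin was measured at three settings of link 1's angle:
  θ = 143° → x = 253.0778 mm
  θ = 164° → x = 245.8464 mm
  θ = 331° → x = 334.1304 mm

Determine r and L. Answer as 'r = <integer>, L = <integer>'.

constraint per measurement: (x − r cos θ)² + (r sin θ − e)² = L²
subtracting the θ₁ and θ₂ equations cancels the r² and L² terms:
r = (x₁² − x₂²) / (2[(x₁cos θ₁ + e sin θ₁) − (x₂cos θ₂ + e sin θ₂)]) = 49.0004 → r = 49
L² = (x₁ − r cos θ₁)² + (r sin θ₁ − e)² = 85849.0078 → L = 293.0000 → L = 293
check at θ₃=331°: x = 334.1304 (printed 334.1304) ✓

r = 49, L = 293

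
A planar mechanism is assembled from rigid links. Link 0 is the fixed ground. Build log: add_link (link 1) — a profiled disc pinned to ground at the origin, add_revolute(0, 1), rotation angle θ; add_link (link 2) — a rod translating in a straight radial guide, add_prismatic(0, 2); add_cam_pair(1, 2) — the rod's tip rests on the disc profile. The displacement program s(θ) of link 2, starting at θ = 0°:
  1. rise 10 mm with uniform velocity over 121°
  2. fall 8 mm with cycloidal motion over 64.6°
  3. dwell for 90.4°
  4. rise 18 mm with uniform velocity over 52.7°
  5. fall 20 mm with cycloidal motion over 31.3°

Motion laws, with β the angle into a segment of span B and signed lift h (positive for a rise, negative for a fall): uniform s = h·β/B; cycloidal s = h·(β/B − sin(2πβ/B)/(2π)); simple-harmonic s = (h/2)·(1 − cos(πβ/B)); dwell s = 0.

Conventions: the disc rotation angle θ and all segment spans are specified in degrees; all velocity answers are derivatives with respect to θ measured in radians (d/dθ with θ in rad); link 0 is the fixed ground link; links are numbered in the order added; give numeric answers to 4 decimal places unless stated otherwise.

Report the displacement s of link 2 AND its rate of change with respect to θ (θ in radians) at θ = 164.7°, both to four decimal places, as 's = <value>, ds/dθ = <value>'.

seg 1 [0°–121°] uniform, h=10: full span → s += 10 → s = 10.0000
seg 2 [121°–185.6°] cycloidal, h=-8: θ=164.7° here. β=43.7, B=64.6. -8·(0.6765 − sin(2π·0.6765)/(2π)) = -6.5515 → s = 3.4485
velocity in seg [121°–185.6°] (cycloidal), θ in radians: β = 43.7° = 0.7627 rad, B = 64.6° = 1.1275 rad; ds/dθ = (h/B)(1 − cos(2πβ/B)) = ((-8)/1.1275)(1 − cos(2π·0.6765)) = -10.258168 mm/rad

s = 3.4485, ds/dθ = -10.2582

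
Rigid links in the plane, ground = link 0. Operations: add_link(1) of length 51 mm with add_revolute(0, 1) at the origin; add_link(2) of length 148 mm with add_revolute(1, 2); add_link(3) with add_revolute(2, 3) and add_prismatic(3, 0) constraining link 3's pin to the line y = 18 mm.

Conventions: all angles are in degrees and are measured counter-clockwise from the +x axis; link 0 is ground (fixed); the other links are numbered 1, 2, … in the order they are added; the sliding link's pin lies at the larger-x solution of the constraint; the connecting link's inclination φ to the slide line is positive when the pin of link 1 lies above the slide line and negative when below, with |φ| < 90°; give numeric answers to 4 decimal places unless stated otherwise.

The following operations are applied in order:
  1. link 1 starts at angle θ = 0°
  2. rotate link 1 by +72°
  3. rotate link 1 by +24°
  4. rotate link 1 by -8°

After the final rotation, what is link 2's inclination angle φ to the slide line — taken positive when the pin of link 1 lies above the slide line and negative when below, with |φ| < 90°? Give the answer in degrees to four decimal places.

geometry: r = 51 mm, L = 148 mm, e = 18 mm; θ starts at 0°
rotate link 1 by +72°: θ ← 0° +72° = 72°
rotate link 1 by +24°: θ ← 72° +24° = 96°
rotate link 1 by -8°: θ ← 96° -8° = 88°
h = r sin θ − e = 50.968932 − 18 = 32.968932
sin φ = h / L = 32.968932 / 148 = 0.22276306
φ = arcsin(0.22276306) = 12.871373°

12.8714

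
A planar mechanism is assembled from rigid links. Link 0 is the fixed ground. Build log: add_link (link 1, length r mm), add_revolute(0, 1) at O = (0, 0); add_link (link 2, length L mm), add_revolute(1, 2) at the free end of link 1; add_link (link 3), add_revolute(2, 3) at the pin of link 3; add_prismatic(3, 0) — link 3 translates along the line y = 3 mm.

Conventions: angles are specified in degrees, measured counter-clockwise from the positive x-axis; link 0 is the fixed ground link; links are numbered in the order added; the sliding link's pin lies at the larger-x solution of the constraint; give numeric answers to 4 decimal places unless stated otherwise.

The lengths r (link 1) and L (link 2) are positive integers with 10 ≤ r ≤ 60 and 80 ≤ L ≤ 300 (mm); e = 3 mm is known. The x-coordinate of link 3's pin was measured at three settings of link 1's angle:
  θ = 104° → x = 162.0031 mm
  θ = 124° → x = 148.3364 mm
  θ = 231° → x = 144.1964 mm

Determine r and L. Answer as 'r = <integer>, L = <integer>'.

constraint per measurement: (x − r cos θ)² + (r sin θ − e)² = L²
subtracting the θ₁ and θ₂ equations cancels the r² and L² terms:
r = (x₁² − x₂²) / (2[(x₁cos θ₁ + e sin θ₁) − (x₂cos θ₂ + e sin θ₂)]) = 48.0000 → r = 48
L² = (x₁ − r cos θ₁)² + (r sin θ₁ − e)² = 32041.0006 → L = 179.0000 → L = 179
check at θ₃=231°: x = 144.1964 (printed 144.1964) ✓

r = 48, L = 179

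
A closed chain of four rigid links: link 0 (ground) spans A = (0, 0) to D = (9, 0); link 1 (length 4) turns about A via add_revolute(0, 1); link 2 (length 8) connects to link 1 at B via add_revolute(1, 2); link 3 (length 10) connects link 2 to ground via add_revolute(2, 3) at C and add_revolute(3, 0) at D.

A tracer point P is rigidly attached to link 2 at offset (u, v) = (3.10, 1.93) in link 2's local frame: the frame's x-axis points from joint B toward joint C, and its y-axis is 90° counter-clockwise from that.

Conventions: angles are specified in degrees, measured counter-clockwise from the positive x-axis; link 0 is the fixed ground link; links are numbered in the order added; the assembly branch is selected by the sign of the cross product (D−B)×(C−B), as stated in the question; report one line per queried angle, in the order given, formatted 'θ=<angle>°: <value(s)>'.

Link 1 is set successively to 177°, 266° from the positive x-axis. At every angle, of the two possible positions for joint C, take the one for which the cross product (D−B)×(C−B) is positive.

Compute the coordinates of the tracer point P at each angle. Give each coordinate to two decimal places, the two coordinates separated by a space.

A=(0,0), D=(9.00,0)
θ=177°: B = A + 4.00·(cos177°, sin177°) = (-3.9945, 0.2093)
θ=177°: |BD| = 12.9962
θ=177°: circle(B,8.00) ∩ circle(D,10.00): a=5.1131, h=6.1528
θ=177°:   candidates: C₊=(1.2170,6.2789) cross=79.962; C₋=(1.0188,-6.0250) cross=-79.962
θ=177°:   branch + wants cross > 0 → take C=(1.2170,6.2789) (cross=79.962)
θ=177°: ex = (C−B)/|BC| = (0.6514,0.7587); ey = (-0.7587,0.6514)
θ=177°: P = B + 3.10·ex + 1.93·ey = (-3.4393,3.8186)
θ=266°: B = A + 4.00·(cos266°, sin266°) = (-0.2790, -3.9903)
θ=266°: |BD| = 10.1006
θ=266°: circle(B,8.00) ∩ circle(D,10.00): a=3.2682, h=7.3020
θ=266°:   candidates: C₊=(-0.1613,4.0089) cross=73.754; C₋=(5.6080,-9.4071) cross=-73.754
θ=266°:   branch + wants cross > 0 → take C=(-0.1613,4.0089) (cross=73.754)
θ=266°: ex = (C−B)/|BC| = (0.0147,0.9999); ey = (-0.9999,0.0147)
θ=266°: P = B + 3.10·ex + 1.93·ey = (-2.1632,-0.8622)

θ=177°: -3.44 3.82
θ=266°: -2.16 -0.86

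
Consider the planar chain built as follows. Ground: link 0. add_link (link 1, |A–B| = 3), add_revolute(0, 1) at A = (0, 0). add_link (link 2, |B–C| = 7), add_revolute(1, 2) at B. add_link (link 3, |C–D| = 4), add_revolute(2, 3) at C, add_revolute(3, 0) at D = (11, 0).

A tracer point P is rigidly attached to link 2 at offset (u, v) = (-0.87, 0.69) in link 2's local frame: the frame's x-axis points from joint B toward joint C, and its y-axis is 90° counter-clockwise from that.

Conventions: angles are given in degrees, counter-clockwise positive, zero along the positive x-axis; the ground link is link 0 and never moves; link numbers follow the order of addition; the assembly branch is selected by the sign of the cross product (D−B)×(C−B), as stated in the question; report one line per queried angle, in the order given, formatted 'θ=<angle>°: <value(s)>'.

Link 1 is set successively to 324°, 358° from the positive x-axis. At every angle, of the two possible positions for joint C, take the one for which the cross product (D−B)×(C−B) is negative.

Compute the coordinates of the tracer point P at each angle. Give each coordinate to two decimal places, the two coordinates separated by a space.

A=(0,0), D=(11.00,0)
θ=324°: B = A + 3.00·(cos324°, sin324°) = (2.4271, -1.7634)
θ=324°: |BD| = 8.7524
θ=324°: circle(B,7.00) ∩ circle(D,4.00): a=6.2614, h=3.1297
θ=324°:   candidates: C₊=(7.9295,2.5636) cross=27.392; C₋=(9.1906,-3.5674) cross=-27.392
θ=324°:   branch - wants cross < 0 → take C=(9.1906,-3.5674) (cross=-27.392)
θ=324°: ex = (C−B)/|BC| = (0.9662,-0.2577); ey = (0.2577,0.9662)
θ=324°: P = B + -0.87·ex + 0.69·ey = (1.7643,-0.8725)
θ=358°: B = A + 3.00·(cos358°, sin358°) = (2.9982, -0.1047)
θ=358°: |BD| = 8.0025
θ=358°: circle(B,7.00) ∩ circle(D,4.00): a=6.0631, h=3.4984
θ=358°:   candidates: C₊=(9.0150,3.4727) cross=27.996; C₋=(9.1065,-3.5235) cross=-27.996
θ=358°:   branch - wants cross < 0 → take C=(9.1065,-3.5235) (cross=-27.996)
θ=358°: ex = (C−B)/|BC| = (0.8726,-0.4884); ey = (0.4884,0.8726)
θ=358°: P = B + -0.87·ex + 0.69·ey = (2.5760,0.9223)

θ=324°: 1.76 -0.87
θ=358°: 2.58 0.92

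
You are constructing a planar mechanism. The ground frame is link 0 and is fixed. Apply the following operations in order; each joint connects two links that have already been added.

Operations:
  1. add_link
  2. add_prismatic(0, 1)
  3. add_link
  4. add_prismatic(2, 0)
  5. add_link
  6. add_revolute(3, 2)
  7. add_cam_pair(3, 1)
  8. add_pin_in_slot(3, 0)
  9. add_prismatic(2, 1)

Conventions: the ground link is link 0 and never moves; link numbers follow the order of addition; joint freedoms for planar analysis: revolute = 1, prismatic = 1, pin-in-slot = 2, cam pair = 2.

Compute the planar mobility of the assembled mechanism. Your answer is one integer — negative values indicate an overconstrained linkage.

link 0 = ground. State L|J1|J2 = 1|0|0
+link1  2|0|0
P(0,1) f=1→J1  2|1|0
+link2  3|1|0
P(2,0) f=1→J1  3|2|0
+link3  4|2|0
R(3,2) f=1→J1  4|3|0
C(3,1) f=2→J2  4|3|1
PS(3,0) f=2→J2  4|3|2
P(2,1) f=1→J1  4|4|2
M = 3(4−1)−2·4−2 = 9−8−2 = -1

M = -1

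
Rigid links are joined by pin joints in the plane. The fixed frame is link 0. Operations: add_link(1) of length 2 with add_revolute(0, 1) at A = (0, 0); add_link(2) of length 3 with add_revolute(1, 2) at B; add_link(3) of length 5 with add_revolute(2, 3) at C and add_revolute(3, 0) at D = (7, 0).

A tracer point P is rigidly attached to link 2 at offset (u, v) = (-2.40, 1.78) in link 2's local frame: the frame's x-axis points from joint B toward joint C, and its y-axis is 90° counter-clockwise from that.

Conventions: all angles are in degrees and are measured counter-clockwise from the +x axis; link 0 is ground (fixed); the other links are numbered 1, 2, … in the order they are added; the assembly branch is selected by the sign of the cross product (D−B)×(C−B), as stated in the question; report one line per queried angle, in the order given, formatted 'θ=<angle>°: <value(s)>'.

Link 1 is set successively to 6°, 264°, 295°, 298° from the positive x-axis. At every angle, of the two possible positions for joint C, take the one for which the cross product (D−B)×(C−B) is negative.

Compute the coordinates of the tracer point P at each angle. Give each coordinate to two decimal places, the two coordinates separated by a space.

A=(0,0), D=(7.00,0)
θ=6°: B = A + 2.00·(cos6°, sin6°) = (1.9890, 0.2091)
θ=6°: |BD| = 5.0153
θ=6°: circle(B,3.00) ∩ circle(D,5.00): a=0.9125, h=2.8578
θ=6°:   candidates: C₊=(3.0199,3.0264) cross=14.333; C₋=(2.7817,-2.6843) cross=-14.333
θ=6°:   branch - wants cross < 0 → take C=(2.7817,-2.6843) (cross=-14.333)
θ=6°: ex = (C−B)/|BC| = (0.2642,-0.9645); ey = (0.9645,0.2642)
θ=6°: P = B + -2.40·ex + 1.78·ey = (3.0717,2.9941)
θ=264°: B = A + 2.00·(cos264°, sin264°) = (-0.2091, -1.9890)
θ=264°: |BD| = 7.4784
θ=264°: circle(B,3.00) ∩ circle(D,5.00): a=2.6695, h=1.3689
θ=264°:   candidates: C₊=(2.0002,0.0406) cross=10.237; C₋=(2.7284,-2.5987) cross=-10.237
θ=264°:   branch - wants cross < 0 → take C=(2.7284,-2.5987) (cross=-10.237)
θ=264°: ex = (C−B)/|BC| = (0.9791,-0.2032); ey = (0.2032,0.9791)
θ=264°: P = B + -2.40·ex + 1.78·ey = (-2.1973,0.2415)
θ=295°: B = A + 2.00·(cos295°, sin295°) = (0.8452, -1.8126)
θ=295°: |BD| = 6.4161
θ=295°: circle(B,3.00) ∩ circle(D,5.00): a=1.9612, h=2.2702
θ=295°:   candidates: C₊=(2.0852,0.9191) cross=14.566; C₋=(3.3679,-3.4363) cross=-14.566
θ=295°:   branch - wants cross < 0 → take C=(3.3679,-3.4363) (cross=-14.566)
θ=295°: ex = (C−B)/|BC| = (0.8409,-0.5412); ey = (0.5412,0.8409)
θ=295°: P = B + -2.40·ex + 1.78·ey = (-0.2095,0.9831)
θ=298°: B = A + 2.00·(cos298°, sin298°) = (0.9389, -1.7659)
θ=298°: |BD| = 6.3131
θ=298°: circle(B,3.00) ∩ circle(D,5.00): a=1.8893, h=2.3303
θ=298°:   candidates: C₊=(2.1010,0.9999) cross=14.712; C₋=(3.4047,-3.4747) cross=-14.712
θ=298°:   branch - wants cross < 0 → take C=(3.4047,-3.4747) (cross=-14.712)
θ=298°: ex = (C−B)/|BC| = (0.8219,-0.5696); ey = (0.5696,0.8219)
θ=298°: P = B + -2.40·ex + 1.78·ey = (-0.0197,1.0642)

θ=6°: 3.07 2.99
θ=264°: -2.20 0.24
θ=295°: -0.21 0.98
θ=298°: -0.02 1.06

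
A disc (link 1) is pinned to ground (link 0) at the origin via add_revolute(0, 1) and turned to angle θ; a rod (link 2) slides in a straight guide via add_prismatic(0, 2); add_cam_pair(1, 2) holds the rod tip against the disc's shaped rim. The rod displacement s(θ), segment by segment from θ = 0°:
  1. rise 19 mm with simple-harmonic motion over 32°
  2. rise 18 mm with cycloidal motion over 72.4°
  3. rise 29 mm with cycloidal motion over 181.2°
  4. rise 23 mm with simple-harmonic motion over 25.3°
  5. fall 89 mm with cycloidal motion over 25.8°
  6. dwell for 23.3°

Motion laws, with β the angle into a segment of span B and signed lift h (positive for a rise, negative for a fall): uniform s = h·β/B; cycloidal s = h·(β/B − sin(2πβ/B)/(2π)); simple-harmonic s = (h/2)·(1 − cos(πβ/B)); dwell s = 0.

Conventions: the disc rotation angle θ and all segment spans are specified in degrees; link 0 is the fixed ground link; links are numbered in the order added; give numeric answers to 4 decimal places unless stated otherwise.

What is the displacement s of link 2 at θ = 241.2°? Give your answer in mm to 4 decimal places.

segment 1 (0° to 32°, simple-harmonic, h = 19) is passed completely: s = 0.0000 + (19) = 19.0000
segment 2 (32° to 104.4°, cycloidal, h = 18) is passed completely: s = 19.0000 + (18) = 37.0000
θ = 241.2° falls in segment 3 (104.4° to 285.6°, cycloidal, h = 29): β = 241.2 − 104.4 = 136.8°, B = 181.2°; Δs = 29·(0.7550 − sin(2π·0.7550)/(2π)) = 26.5073; s = 37.0000 + 26.5073 = 63.5073

63.5073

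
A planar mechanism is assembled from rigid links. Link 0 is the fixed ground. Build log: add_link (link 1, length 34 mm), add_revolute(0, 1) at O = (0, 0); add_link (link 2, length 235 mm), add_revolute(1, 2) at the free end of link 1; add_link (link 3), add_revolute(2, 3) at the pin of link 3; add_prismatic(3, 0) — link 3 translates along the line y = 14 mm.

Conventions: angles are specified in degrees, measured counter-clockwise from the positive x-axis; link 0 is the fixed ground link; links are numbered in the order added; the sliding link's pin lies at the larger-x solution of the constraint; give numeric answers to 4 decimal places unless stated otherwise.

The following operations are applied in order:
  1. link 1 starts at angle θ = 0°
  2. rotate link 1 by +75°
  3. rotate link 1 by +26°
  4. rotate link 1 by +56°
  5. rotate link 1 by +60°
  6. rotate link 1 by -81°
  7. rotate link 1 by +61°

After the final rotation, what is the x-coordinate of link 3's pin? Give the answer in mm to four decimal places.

geometry: r = 34 mm, L = 235 mm, e = 14 mm; θ starts at 0°
rotate link 1 by +75°: θ ← 0° +75° = 75°
rotate link 1 by +26°: θ ← 75° +26° = 101°
rotate link 1 by +56°: θ ← 101° +56° = 157°
rotate link 1 by +60°: θ ← 157° +60° = 217°
rotate link 1 by -81°: θ ← 217° -81° = 136°
rotate link 1 by +61°: θ ← 136° +61° = 197°
crank pin P = (r cos θ, r sin θ) = (-32.514362, -9.940638)
h = r sin θ − e = -9.940638 − 14 = -23.940638
x = r cos θ + √(L² − h²) = -32.514362 + 233.777342 = 201.262981

201.2630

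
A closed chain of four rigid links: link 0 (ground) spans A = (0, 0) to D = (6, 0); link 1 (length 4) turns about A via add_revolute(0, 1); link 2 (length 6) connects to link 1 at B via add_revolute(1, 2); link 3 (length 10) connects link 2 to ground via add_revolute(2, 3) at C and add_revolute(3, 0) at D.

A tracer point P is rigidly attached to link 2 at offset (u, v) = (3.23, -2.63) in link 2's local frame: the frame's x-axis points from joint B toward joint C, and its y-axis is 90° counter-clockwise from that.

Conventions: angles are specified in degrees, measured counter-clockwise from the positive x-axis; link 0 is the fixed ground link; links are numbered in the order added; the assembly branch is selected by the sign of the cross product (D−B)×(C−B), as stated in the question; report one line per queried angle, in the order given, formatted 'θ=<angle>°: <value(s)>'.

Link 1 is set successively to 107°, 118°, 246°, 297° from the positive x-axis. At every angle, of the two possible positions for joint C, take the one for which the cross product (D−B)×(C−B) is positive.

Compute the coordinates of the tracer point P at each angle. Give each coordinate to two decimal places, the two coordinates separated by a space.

A=(0,0), D=(6.00,0)
θ=107°: B = A + 4.00·(cos107°, sin107°) = (-1.1695, 3.8252)
θ=107°: |BD| = 8.1261
θ=107°: circle(B,6.00) ∩ circle(D,10.00): a=0.1251, h=5.9987
θ=107°:   candidates: C₊=(1.7647,9.0588) cross=48.746; C₋=(-3.8828,-1.5262) cross=-48.746
θ=107°:   branch + wants cross > 0 → take C=(1.7647,9.0588) (cross=48.746)
θ=107°: ex = (C−B)/|BC| = (0.4890,0.8723); ey = (-0.8723,0.4890)
θ=107°: P = B + 3.23·ex + -2.63·ey = (2.7041,5.3565)
θ=118°: B = A + 4.00·(cos118°, sin118°) = (-1.8779, 3.5318)
θ=118°: |BD| = 8.6333
θ=118°: circle(B,6.00) ∩ circle(D,10.00): a=0.6101, h=5.9689
θ=118°:   candidates: C₊=(1.1206,8.7288) cross=51.532; C₋=(-3.7630,-2.1644) cross=-51.532
θ=118°:   branch + wants cross > 0 → take C=(1.1206,8.7288) (cross=51.532)
θ=118°: ex = (C−B)/|BC| = (0.4998,0.8662); ey = (-0.8662,0.4998)
θ=118°: P = B + 3.23·ex + -2.63·ey = (2.0143,5.0152)
θ=246°: B = A + 4.00·(cos246°, sin246°) = (-1.6269, -3.6542)
θ=246°: |BD| = 8.4571
θ=246°: circle(B,6.00) ∩ circle(D,10.00): a=0.4448, h=5.9835
θ=246°:   candidates: C₊=(-3.8112,1.9341) cross=50.603; C₋=(1.3595,-8.8581) cross=-50.603
θ=246°:   branch + wants cross > 0 → take C=(-3.8112,1.9341) (cross=50.603)
θ=246°: ex = (C−B)/|BC| = (-0.3640,0.9314); ey = (-0.9314,-0.3640)
θ=246°: P = B + 3.23·ex + -2.63·ey = (-0.3533,0.3116)
θ=297°: B = A + 4.00·(cos297°, sin297°) = (1.8160, -3.5640)
θ=297°: |BD| = 5.4962
θ=297°: circle(B,6.00) ∩ circle(D,10.00): a=-3.0741, h=5.1527
θ=297°:   candidates: C₊=(-3.8655,-1.6349) cross=28.320; C₋=(2.8171,-9.4799) cross=-28.320
θ=297°:   branch + wants cross > 0 → take C=(-3.8655,-1.6349) (cross=28.320)
θ=297°: ex = (C−B)/|BC| = (-0.9469,0.3215); ey = (-0.3215,-0.9469)
θ=297°: P = B + 3.23·ex + -2.63·ey = (-0.3969,-0.0352)

θ=107°: 2.70 5.36
θ=118°: 2.01 5.02
θ=246°: -0.35 0.31
θ=297°: -0.40 -0.04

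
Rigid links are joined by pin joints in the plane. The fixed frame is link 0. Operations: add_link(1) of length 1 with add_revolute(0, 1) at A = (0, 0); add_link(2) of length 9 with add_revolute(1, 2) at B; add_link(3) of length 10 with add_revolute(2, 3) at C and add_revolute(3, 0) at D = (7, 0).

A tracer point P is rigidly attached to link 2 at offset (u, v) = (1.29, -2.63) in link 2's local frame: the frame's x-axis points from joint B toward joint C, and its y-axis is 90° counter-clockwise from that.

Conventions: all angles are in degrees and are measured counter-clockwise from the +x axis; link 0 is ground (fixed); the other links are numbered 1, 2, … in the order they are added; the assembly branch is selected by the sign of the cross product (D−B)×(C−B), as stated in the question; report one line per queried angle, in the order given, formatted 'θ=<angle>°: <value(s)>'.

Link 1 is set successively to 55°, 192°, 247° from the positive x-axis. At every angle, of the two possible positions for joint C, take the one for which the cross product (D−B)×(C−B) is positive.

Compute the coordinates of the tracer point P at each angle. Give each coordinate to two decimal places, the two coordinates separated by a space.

A=(0,0), D=(7.00,0)
θ=55°: B = A + 1.00·(cos55°, sin55°) = (0.5736, 0.8192)
θ=55°: |BD| = 6.4784
θ=55°: circle(B,9.00) ∩ circle(D,10.00): a=1.7728, h=8.8237
θ=55°:   candidates: C₊=(3.4478,9.3478) cross=57.163; C₋=(1.2165,-8.1579) cross=-57.163
θ=55°:   branch + wants cross > 0 → take C=(3.4478,9.3478) (cross=57.163)
θ=55°: ex = (C−B)/|BC| = (0.3194,0.9476); ey = (-0.9476,0.3194)
θ=55°: P = B + 1.29·ex + -2.63·ey = (3.4778,1.2017)
θ=192°: B = A + 1.00·(cos192°, sin192°) = (-0.9781, -0.2079)
θ=192°: |BD| = 7.9809
θ=192°: circle(B,9.00) ∩ circle(D,10.00): a=2.8001, h=8.5533
θ=192°:   candidates: C₊=(1.5982,8.4155) cross=68.263; C₋=(2.0438,-8.6854) cross=-68.263
θ=192°:   branch + wants cross > 0 → take C=(1.5982,8.4155) (cross=68.263)
θ=192°: ex = (C−B)/|BC| = (0.2863,0.9582); ey = (-0.9582,0.2863)
θ=192°: P = B + 1.29·ex + -2.63·ey = (1.9111,0.2753)
θ=247°: B = A + 1.00·(cos247°, sin247°) = (-0.3907, -0.9205)
θ=247°: |BD| = 7.4478
θ=247°: circle(B,9.00) ∩ circle(D,10.00): a=2.4484, h=8.6606
θ=247°:   candidates: C₊=(0.9685,7.9763) cross=64.502; C₋=(3.1093,-9.2121) cross=-64.502
θ=247°:   branch + wants cross > 0 → take C=(0.9685,7.9763) (cross=64.502)
θ=247°: ex = (C−B)/|BC| = (0.1510,0.9885); ey = (-0.9885,0.1510)
θ=247°: P = B + 1.29·ex + -2.63·ey = (2.4039,-0.0425)

θ=55°: 3.48 1.20
θ=192°: 1.91 0.28
θ=247°: 2.40 -0.04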